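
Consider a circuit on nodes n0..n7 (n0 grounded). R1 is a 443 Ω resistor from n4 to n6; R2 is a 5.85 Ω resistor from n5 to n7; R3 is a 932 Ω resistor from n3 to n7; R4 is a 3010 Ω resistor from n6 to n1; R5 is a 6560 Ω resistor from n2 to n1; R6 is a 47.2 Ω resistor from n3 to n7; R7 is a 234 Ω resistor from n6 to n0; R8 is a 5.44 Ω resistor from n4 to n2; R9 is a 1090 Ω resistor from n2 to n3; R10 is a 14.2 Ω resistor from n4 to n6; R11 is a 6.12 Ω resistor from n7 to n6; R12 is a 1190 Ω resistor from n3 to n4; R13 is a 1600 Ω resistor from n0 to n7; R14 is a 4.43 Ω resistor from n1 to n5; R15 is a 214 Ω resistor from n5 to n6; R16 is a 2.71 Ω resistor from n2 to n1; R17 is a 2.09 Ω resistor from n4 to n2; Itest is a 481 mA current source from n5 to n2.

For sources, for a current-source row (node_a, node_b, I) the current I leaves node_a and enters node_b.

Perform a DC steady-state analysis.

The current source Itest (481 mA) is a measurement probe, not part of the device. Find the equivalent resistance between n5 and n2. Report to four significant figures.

R_eq = 5.598 Ω

Apply KCL at each of the 7 non-ground nodes and solve the resulting linear system.
Node n1: branches {R4, R5, R14, R16} → V_1 = 0.5877
Node n2: branches {R5, R8, R9, R16, R17, Itest} → V_2 = 1.610
Node n3: branches {R3, R6, R9, R12} → V_3 = -0.3570
Node n4: branches {R1, R8, R10, R12, R17} → V_4 = 1.456
Node n5: branches {R2, R14, R15, Itest} → V_5 = -1.083
Node n6: branches {R1, R4, R7, R10, R11, R15} → V_6 = 0.07408
Node n7: branches {R2, R3, R6, R11, R13} → V_7 = -0.5065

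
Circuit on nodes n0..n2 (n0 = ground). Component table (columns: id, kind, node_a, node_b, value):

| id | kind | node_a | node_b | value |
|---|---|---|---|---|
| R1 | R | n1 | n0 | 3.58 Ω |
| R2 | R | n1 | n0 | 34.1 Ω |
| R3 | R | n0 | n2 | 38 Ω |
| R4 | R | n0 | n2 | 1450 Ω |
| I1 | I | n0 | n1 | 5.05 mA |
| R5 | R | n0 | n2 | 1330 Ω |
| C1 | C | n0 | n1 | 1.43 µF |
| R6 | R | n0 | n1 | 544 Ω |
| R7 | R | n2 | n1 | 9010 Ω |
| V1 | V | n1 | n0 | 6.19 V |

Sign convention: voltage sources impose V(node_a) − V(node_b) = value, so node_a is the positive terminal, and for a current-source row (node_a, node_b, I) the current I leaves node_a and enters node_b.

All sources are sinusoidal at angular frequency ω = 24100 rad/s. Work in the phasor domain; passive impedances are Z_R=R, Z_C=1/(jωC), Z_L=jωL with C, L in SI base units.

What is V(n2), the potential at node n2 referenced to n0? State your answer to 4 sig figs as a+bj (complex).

0.02465+0.000j V

MNA unknowns: 2 node voltages V₁..V_2 plus 1 source current (V1)
R1: Y=0.2793+0.000j on G[1,0]
R2: Y=0.02933+0.000j on G[1,0]
R3: Y=0.02632+0.000j on G[0,2]
R4: Y=0.0006897+0.000j on G[0,2]
I1: z[0]−=0.00505, z[1]+=0.00505
R5: Y=0.0007519+0.000j on G[0,2]
C1: Y=0.000+0.03446j on G[0,1]
R6: Y=0.001838+0.000j on G[0,1]
R7: Y=0.0001110+0.000j on G[2,1]
V1: row V1−V0=6.19, i_V1 at 1,0
solve → V1=6.190+0.000j, V2=0.02465+0.000j
aux → i_V1=-1.918-0.2133j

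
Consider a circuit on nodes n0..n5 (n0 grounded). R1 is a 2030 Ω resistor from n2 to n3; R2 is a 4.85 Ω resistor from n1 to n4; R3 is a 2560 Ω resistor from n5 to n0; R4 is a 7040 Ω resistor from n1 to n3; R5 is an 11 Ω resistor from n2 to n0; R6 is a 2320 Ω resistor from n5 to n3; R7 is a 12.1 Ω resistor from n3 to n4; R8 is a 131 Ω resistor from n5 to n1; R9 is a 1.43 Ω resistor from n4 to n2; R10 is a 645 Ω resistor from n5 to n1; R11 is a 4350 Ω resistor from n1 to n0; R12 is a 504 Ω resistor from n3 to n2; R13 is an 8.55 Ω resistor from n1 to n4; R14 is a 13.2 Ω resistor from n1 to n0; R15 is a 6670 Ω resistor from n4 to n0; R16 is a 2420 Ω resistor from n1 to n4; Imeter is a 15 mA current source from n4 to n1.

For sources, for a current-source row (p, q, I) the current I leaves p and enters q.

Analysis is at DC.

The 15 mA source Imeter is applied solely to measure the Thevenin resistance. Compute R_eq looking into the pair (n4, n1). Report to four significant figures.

Apply KCL at each of the 5 non-ground nodes and solve the resulting linear system.
Node n1: branches {R2, R4, R8, R10, R11, R13, R14, R16, Imeter} → V_1 = 0.02121
Node n2: branches {R1, R5, R9, R12} → V_2 = -0.01777
Node n3: branches {R1, R4, R6, R7, R12} → V_3 = -0.01975
Node n4: branches {R2, R7, R9, R13, R15, R16, Imeter} → V_4 = -0.02008
Node n5: branches {R3, R6, R8, R10} → V_5 = 0.01862

R_eq = 2.752 Ω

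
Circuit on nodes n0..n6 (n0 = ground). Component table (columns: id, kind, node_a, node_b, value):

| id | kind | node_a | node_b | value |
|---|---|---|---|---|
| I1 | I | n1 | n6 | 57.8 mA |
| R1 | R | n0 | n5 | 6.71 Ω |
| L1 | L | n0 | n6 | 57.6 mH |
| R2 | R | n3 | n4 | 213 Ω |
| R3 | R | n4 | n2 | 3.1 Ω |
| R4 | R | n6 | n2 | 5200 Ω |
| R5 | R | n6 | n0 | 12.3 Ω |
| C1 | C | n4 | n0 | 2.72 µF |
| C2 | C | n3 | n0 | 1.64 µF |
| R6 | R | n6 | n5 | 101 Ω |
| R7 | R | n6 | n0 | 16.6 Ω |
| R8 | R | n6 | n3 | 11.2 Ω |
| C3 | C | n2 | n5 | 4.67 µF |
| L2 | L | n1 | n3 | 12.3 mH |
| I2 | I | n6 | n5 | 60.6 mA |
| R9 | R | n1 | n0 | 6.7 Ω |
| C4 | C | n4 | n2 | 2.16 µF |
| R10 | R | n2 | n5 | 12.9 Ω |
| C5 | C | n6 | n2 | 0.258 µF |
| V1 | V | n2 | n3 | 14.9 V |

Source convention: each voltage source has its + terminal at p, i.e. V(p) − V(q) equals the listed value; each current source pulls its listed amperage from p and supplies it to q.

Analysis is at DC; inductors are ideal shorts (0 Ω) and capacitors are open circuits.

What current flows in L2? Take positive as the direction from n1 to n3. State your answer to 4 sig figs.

0.3616 A

Apply KCL at each of the 6 non-ground nodes and solve the resulting linear system.
Node n1: branches {I1, L2, R9} → V_1 = -2.810
Node n2: branches {R3, R4, C3, C4, R10, C5, V1} → V_2 = 12.09
Node n3: branches {R2, C2, R8, L2, V1} → V_3 = -2.810
Node n4: branches {R2, R3, C1, C4} → V_4 = 11.88
Node n5: branches {R1, R6, C3, I2, R10} → V_5 = 4.220
Node n6: branches {I1, L1, R4, R5, R6, R7, R8, I2, C5} → V_6 = 0.000
Source currents: i(L1)=0.2096, i(L2)=0.3616, i(V1)=-0.6814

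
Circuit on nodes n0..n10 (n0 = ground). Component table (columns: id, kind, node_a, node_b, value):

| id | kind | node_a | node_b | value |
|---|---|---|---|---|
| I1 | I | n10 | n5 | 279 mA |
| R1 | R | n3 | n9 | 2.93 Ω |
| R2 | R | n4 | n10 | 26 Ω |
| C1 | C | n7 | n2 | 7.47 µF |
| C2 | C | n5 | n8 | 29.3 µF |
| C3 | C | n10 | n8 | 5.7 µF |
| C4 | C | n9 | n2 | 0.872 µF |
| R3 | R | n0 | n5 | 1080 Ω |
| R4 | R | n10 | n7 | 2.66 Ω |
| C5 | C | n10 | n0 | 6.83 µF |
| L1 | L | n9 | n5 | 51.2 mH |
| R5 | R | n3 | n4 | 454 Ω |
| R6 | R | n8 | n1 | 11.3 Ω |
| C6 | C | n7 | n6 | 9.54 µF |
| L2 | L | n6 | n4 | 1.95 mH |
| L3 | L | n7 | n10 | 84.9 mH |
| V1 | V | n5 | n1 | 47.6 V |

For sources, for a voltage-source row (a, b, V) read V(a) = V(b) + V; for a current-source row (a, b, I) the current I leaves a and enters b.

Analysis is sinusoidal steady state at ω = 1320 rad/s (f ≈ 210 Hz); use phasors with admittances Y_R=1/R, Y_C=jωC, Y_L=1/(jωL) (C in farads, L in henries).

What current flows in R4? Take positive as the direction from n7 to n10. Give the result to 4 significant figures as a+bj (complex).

Element admittances at ω=1320 rad/s:
  I1: injects 0.279 A into n5 (from n10)
  Y(R1) = 0.3413+0.000j S between n3,n9
  Y(R2) = 0.03846+0.000j S between n4,n10
  Y(C1) = 0.000+0.009860j S between n7,n2
  Y(C2) = 0.000+0.03868j S between n5,n8
  Y(C3) = 0.000+0.007524j S between n10,n8
  Y(C4) = 0.000+0.001151j S between n9,n2
  Y(R3) = 0.0009259+0.000j S between n0,n5
  Y(R4) = 0.3759+0.000j S between n10,n7
  Y(C5) = 0.000+0.009016j S between n10,n0
  Y(L1) = 0.000-0.01480j S between n9,n5
  Y(R5) = 0.002203+0.000j S between n3,n4
  Y(R6) = 0.08850+0.000j S between n8,n1
  Y(C6) = 0.000+0.01259j S between n7,n6
  Y(L2) = 0.000-0.3885j S between n6,n4
  Y(L3) = 0.000-0.008923j S between n7,n10
  V1: constraint V(n5)−V(n1) = 47.6
Assemble and solve the 11×11 MNA system:
  V(n1)=3.354-24.55j  V(n2)=7.531+1.305j  V(n3)=48.47-33.65j  V(n4)=4.133+2.674j  V(n5)=50.95-24.55j  V(n6)=4.181+2.583j  V(n7)=2.719+5.413j  V(n8)=9.869-7.216j  V(n9)=48.75-33.88j  V(n10)=2.521+5.233j
  i(V1)=-0.5766-1.534j

0.07454+0.06762j A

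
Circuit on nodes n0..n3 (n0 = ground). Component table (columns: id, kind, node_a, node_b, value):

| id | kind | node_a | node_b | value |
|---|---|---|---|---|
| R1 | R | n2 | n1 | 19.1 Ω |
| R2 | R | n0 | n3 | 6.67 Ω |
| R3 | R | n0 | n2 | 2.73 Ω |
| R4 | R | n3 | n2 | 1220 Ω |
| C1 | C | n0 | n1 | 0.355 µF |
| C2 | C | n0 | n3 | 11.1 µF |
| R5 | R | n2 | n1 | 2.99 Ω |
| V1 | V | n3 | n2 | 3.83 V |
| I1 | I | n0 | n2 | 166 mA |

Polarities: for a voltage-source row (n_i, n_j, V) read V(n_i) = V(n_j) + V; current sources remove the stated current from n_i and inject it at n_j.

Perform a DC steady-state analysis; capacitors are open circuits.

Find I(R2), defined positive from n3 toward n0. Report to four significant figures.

Element admittances at DC:
  Y(R1) = 0.05236 S between n2,n1
  Y(R2) = 0.1499 S between n0,n3
  Y(R3) = 0.3663 S between n0,n2
  Y(R4) = 0.0008197 S between n3,n2
  Y(C1) = 0.000 S between n0,n1
  Y(C2) = 0.000 S between n0,n3
  Y(R5) = 0.3344 S between n2,n1
  V1: constraint V(n3)−V(n2) = 3.83
  I1: injects 0.166 A into n2 (from n0)
Assemble and solve the 4×4 MNA system:
  V(n1)=-0.7908  V(n2)=-0.7908  V(n3)=3.039
  i(V1)=-0.4588

0.4557 A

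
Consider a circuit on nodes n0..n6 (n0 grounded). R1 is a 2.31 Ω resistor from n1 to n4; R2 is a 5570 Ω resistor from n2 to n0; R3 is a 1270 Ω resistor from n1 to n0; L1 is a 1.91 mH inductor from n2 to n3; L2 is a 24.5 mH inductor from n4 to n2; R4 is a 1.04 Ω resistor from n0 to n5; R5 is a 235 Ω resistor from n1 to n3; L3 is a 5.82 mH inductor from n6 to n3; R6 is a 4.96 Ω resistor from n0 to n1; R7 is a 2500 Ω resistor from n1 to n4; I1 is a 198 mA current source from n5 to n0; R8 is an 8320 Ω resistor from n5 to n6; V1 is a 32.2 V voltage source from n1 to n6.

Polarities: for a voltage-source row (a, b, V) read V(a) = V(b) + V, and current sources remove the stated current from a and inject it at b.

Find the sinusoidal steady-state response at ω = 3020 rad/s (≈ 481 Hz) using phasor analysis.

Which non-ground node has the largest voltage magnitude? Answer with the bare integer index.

6

Apply KCL at each of the 6 non-ground nodes and solve the resulting linear system.
Node n1: branches {R1, R3, R5, R6, R7, V1} → V_1 = 0.04055-0.001553j
Node n2: branches {R2, L1, L2} → V_2 = -24.32+1.752j
Node n3: branches {L1, R5, L3} → V_3 = -26.22+1.804j
Node n4: branches {R1, L2, R7} → V_4 = 0.07150+0.7593j
Node n5: branches {R4, I1, R8} → V_5 = -0.2099-1.941e-07j
Node n6: branches {L3, R8, V1} → V_6 = -32.16-0.001553j
Source currents: i(V1)=-0.1066+0.3377j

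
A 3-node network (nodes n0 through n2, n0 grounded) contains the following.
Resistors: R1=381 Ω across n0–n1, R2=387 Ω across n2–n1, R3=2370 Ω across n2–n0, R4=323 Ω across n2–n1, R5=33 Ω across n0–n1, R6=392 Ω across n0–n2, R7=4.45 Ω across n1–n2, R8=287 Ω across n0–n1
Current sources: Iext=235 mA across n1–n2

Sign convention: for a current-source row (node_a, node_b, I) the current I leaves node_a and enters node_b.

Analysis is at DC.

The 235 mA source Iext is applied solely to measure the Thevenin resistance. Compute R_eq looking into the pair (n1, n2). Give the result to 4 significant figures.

R_eq = 4.289 Ω

Apply KCL at each of the 2 non-ground nodes and solve the resulting linear system.
Node n1: branches {R1, R2, R4, R5, R7, R8, Iext} → V_1 = -0.07608
Node n2: branches {R2, R3, R4, R6, R7, Iext} → V_2 = 0.9319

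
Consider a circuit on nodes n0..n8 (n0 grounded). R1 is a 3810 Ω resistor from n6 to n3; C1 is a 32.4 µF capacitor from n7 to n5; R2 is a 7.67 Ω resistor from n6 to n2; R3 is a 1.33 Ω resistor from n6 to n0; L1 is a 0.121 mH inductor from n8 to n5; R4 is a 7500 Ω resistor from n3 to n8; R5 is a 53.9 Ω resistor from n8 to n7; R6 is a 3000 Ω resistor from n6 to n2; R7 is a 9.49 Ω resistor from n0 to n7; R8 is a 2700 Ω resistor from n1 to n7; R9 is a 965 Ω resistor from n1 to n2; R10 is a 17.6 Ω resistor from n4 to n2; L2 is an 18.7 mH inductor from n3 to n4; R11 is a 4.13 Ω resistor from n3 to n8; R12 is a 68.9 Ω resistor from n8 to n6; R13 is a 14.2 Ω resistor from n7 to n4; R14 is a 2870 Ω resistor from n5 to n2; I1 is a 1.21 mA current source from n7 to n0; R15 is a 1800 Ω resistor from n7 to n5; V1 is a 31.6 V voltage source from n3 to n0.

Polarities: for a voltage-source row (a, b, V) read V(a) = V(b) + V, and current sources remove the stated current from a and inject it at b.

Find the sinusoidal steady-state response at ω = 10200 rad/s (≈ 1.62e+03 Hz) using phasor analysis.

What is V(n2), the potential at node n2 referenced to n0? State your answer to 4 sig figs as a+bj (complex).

Element admittances at ω=10200 rad/s:
  Y(R1) = 0.0002625+0.000j S between n6,n3
  Y(C1) = 0.000+0.3305j S between n7,n5
  Y(R2) = 0.1304+0.000j S between n6,n2
  Y(R3) = 0.7519+0.000j S between n6,n0
  Y(L1) = 0.000-0.8102j S between n8,n5
  Y(R4) = 0.0001333+0.000j S between n3,n8
  Y(R5) = 0.01855+0.000j S between n8,n7
  Y(R6) = 0.0003333+0.000j S between n6,n2
  Y(R7) = 0.1054+0.000j S between n0,n7
  Y(R8) = 0.0003704+0.000j S between n1,n7
  Y(R9) = 0.001036+0.000j S between n1,n2
  Y(R10) = 0.05682+0.000j S between n4,n2
  Y(L2) = 0.000-0.005243j S between n3,n4
  Y(R11) = 0.2421+0.000j S between n3,n8
  Y(R12) = 0.01451+0.000j S between n8,n6
  Y(R13) = 0.07042+0.000j S between n7,n4
  Y(R14) = 0.0003484+0.000j S between n5,n2
  I1: injects 0.00121 A into n0 (from n7)
  Y(R15) = 0.0005556+0.000j S between n7,n5
  V1: constraint V(n3)−V(n0) = 31.6
Assemble and solve the 9×9 MNA system:
  V(n1)=8.434+0.9267j  V(n2)=4.581+0.2672j  V(n3)=31.60+0.000j  V(n4)=12.64+0.8725j  V(n5)=20.77-4.716j  V(n6)=1.002+0.01218j  V(n7)=19.21+2.772j  V(n8)=20.14-1.654j
  i(V1)=-2.780-0.3013j

4.581+0.2672j V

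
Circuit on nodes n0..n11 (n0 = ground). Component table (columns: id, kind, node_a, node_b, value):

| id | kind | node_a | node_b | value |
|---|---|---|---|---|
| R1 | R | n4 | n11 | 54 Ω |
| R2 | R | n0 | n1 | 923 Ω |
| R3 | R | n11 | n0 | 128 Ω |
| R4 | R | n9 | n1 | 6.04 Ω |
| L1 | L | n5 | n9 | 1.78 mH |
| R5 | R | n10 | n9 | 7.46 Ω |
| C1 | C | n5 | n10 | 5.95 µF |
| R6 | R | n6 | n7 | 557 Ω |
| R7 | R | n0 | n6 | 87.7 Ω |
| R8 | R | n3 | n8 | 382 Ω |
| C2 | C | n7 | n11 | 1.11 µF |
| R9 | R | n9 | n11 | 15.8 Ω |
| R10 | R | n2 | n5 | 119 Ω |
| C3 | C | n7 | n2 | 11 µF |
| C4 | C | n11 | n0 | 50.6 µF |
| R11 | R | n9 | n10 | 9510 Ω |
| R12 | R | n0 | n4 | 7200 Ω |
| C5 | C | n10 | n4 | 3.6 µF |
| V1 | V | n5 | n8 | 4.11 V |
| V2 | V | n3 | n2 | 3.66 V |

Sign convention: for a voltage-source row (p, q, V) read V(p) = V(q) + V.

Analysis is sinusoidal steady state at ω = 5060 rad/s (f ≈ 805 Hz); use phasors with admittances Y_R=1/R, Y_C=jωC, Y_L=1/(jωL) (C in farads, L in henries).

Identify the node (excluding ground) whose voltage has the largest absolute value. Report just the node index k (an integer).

Apply KCL at each of the 11 non-ground nodes and solve the resulting linear system.
Node n1: branches {R2, R4} → V_1 = 0.07806+0.06905j
Node n2: branches {R10, C3, V2} → V_2 = -1.352+0.6902j
Node n3: branches {R8, V2} → V_3 = 2.308+0.6902j
Node n4: branches {R1, R12, C5} → V_4 = -0.002650+0.05192j
Node n5: branches {L1, C1, R10, V1} → V_5 = 0.01158+0.1421j
Node n6: branches {R6, R7} → V_6 = -0.1692+0.08091j
Node n7: branches {R6, C2, C3} → V_7 = -1.244+0.5948j
Node n8: branches {R8, V1} → V_8 = -4.098+0.1421j
Node n9: branches {R4, L1, R5, R9, R11} → V_9 = 0.07857+0.06951j
Node n10: branches {R5, C1, R11, C5} → V_10 = 0.05796+0.05087j
Node n11: branches {R1, R3, C2, R9, C4} → V_11 = -0.003701-0.007318j
Source currents: i(V1)=-0.01677-0.001435j, i(V2)=-0.01677-0.001435j

8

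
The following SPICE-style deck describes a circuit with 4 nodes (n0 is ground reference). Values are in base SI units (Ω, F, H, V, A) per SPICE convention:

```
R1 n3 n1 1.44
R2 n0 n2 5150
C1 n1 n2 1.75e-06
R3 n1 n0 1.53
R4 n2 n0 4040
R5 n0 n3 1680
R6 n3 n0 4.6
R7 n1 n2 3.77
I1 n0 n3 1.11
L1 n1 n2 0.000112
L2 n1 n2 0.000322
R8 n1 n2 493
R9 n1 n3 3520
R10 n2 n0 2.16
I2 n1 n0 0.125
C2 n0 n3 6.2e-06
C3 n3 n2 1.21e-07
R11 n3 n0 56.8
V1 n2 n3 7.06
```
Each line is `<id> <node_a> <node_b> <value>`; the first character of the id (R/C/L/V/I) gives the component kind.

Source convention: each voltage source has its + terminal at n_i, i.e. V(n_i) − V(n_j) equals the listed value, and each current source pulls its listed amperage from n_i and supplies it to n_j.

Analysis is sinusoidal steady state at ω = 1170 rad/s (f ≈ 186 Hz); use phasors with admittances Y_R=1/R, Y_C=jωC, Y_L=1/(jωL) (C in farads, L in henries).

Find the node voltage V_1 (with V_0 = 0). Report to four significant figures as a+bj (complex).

1.921-0.2851j V

Apply KCL at each of the 3 non-ground nodes and solve the resulting linear system.
Node n1: branches {R1, C1, R3, R7, L1, L2, R8, R9, I2} → V_1 = 1.921-0.2851j
Node n2: branches {R2, C1, R4, R7, L1, L2, R8, R10, C3, V1} → V_2 = 1.996+0.3191j
Node n3: branches {R1, R5, R6, I1, R9, C2, C3, R11, V1} → V_3 = -5.064+0.3191j
Source currents: i(V1)=-7.158+0.4572j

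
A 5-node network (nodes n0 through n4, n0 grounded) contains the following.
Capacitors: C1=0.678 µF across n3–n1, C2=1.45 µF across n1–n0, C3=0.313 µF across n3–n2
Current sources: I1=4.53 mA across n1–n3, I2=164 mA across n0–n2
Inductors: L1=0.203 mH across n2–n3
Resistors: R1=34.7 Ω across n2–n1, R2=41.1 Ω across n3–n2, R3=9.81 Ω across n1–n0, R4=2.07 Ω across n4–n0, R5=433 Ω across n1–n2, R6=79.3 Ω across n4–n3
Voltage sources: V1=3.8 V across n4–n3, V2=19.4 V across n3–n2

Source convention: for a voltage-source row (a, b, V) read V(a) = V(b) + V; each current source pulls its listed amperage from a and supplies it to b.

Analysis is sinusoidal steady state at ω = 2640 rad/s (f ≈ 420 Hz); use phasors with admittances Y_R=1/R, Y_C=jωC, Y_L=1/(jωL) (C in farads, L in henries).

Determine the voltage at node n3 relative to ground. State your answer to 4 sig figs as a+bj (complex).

MNA unknowns: 4 node voltages V₁..V_4 plus 2 source currents (V1, V2)
C1: Y=0.000+0.001790j on G[3,1]
I1: z[1]−=0.00453, z[3]+=0.00453
I2: z[0]−=0.164, z[2]+=0.164
L1: Y=0.000-1.866j on G[2,3]
R1: Y=0.02882+0.000j on G[2,1]
R2: Y=0.02433+0.000j on G[3,2]
R3: Y=0.1019+0.000j on G[1,0]
R4: Y=0.4831+0.000j on G[4,0]
C2: Y=0.000+0.003828j on G[1,0]
R5: Y=0.002309+0.000j on G[1,2]
C3: Y=0.000+0.0008263j on G[3,2]
R6: Y=0.01261+0.000j on G[4,3]
V1: row V4−V3=3.8, i_V1 at 4,3
V2: row V3−V2=19.4, i_V2 at 3,2
solve → V1=-5.121+0.1846j, V2=-21.78+0.001628j, V3=-2.378+0.001628j, V4=1.422+0.001628j
aux → i_V1=-0.7346-0.0007865j, i_V2=-1.155+36.18j

-2.378+0.001628j V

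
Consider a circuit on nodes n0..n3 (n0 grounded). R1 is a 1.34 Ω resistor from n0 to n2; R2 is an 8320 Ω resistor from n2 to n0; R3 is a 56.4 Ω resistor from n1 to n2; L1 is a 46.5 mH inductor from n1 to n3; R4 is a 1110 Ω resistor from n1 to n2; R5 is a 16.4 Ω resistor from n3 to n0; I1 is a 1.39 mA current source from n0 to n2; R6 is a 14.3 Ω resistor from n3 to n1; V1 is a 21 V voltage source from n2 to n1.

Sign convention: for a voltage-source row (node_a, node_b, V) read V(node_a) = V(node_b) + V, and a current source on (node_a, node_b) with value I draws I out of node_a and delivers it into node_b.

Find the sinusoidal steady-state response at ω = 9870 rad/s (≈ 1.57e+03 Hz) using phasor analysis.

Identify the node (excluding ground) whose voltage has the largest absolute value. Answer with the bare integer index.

MNA unknowns: 3 node voltages V₁..V_3 plus 1 source current (V1)
R1: Y=0.7463+0.000j on G[0,2]
R2: Y=0.0001202+0.000j on G[2,0]
R3: Y=0.01773+0.000j on G[1,2]
L1: Y=0.000-0.002179j on G[1,3]
R4: Y=0.0009009+0.000j on G[1,2]
R5: Y=0.06098+0.000j on G[3,0]
I1: z[0]−=0.00139, z[2]+=0.00139
R6: Y=0.06993+0.000j on G[3,1]
V1: row V2−V1=21, i_V1 at 2,1
solve → V1=-20.12-0.01221j, V2=0.8801-0.01221j, V3=-10.75+0.1494j
aux → i_V1=-1.047+0.009111j

1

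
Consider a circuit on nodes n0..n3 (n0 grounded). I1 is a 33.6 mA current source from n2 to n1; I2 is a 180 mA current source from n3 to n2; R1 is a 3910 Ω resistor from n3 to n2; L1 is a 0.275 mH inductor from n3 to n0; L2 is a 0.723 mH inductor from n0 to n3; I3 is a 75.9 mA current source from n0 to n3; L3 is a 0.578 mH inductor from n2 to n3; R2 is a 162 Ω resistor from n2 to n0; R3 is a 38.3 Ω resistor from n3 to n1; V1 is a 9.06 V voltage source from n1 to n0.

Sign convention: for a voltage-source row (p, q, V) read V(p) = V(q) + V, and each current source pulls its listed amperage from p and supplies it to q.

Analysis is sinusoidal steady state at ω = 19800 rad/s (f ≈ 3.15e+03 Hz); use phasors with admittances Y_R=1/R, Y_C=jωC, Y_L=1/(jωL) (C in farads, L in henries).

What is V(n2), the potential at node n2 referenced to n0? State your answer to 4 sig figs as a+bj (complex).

0.3738+2.721j V

Apply KCL at each of the 3 non-ground nodes and solve the resulting linear system.
Node n1: branches {I1, R3, V1} → V_1 = 9.060+0.000j
Node n2: branches {I1, I2, R1, L3, R2} → V_2 = 0.3738+2.721j
Node n3: branches {I2, R1, L1, L2, I3, L3, R3} → V_3 = 0.1767+1.073j
Source currents: i(V1)=-0.1983+0.02801j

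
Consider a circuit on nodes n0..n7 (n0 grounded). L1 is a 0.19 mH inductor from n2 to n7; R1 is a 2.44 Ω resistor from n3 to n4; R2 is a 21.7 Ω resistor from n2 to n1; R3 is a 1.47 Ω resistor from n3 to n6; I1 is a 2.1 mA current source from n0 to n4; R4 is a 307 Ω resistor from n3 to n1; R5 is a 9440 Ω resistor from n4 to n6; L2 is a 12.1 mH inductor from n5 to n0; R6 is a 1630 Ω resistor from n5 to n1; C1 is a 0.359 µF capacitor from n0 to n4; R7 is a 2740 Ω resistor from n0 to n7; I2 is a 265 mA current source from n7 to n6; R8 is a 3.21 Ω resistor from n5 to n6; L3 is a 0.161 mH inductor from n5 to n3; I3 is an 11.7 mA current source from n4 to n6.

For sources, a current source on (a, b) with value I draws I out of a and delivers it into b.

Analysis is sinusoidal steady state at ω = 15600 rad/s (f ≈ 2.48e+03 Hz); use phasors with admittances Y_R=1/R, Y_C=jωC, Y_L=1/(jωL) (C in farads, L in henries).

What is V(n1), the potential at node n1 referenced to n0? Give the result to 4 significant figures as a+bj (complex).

Apply KCL at each of the 7 non-ground nodes and solve the resulting linear system.
Node n1: branches {R2, R4, R6} → V_1 = -28.55-26.00j
Node n2: branches {L1, R2} → V_2 = -34.03-25.79j
Node n3: branches {R1, R3, R4, L3} → V_3 = 36.72-28.60j
Node n4: branches {R1, I1, R5, C1, I3} → V_4 = 36.30-29.10j
Node n5: branches {L2, R6, R8, L3} → V_5 = 36.55-28.02j
Node n6: branches {R3, R5, I2, R8, I3} → V_6 = 36.95-28.42j
Node n7: branches {L1, R7, I2} → V_7 = -34.06-26.54j

-28.55-26.00j V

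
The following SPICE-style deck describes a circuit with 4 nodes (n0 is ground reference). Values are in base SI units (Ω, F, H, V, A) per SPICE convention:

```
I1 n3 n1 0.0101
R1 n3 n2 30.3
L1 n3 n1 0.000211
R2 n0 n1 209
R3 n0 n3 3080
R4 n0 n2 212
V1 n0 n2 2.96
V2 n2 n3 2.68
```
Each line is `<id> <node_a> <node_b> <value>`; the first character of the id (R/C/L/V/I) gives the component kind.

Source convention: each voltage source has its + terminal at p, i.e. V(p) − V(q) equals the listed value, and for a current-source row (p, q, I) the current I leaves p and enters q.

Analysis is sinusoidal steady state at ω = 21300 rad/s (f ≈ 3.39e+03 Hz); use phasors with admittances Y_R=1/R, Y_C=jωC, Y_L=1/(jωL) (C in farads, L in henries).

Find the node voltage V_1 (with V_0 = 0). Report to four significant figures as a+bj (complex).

Apply KCL at each of the 3 non-ground nodes and solve the resulting linear system.
Node n1: branches {I1, L1, R2} → V_1 = -5.636+0.1666j
Node n2: branches {R1, R4, V1, V2} → V_2 = -2.960+0.000j
Node n3: branches {I1, R1, L1, R3, V2} → V_3 = -5.640+0.000j
Source currents: i(V1)=-0.04276+0.0007971j, i(V2)=-0.1172+0.0007971j

-5.636+0.1666j V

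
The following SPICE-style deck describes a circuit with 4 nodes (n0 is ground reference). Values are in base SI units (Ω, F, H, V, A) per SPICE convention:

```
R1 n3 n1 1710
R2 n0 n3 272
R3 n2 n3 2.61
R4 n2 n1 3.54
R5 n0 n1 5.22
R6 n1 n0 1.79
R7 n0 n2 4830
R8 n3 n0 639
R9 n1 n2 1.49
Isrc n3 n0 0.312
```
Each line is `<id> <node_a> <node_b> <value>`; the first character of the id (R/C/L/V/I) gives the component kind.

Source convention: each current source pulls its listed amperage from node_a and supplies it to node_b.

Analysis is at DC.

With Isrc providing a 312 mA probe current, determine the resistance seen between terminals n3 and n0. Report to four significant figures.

R_eq = 4.856 Ω

Apply KCL at each of the 3 non-ground nodes and solve the resulting linear system.
Node n1: branches {R1, R4, R5, R6, R9} → V_1 = -0.4051
Node n2: branches {R3, R4, R7, R9} → V_2 = -0.7231
Node n3: branches {R1, R2, R3, R8, Isrc} → V_3 = -1.515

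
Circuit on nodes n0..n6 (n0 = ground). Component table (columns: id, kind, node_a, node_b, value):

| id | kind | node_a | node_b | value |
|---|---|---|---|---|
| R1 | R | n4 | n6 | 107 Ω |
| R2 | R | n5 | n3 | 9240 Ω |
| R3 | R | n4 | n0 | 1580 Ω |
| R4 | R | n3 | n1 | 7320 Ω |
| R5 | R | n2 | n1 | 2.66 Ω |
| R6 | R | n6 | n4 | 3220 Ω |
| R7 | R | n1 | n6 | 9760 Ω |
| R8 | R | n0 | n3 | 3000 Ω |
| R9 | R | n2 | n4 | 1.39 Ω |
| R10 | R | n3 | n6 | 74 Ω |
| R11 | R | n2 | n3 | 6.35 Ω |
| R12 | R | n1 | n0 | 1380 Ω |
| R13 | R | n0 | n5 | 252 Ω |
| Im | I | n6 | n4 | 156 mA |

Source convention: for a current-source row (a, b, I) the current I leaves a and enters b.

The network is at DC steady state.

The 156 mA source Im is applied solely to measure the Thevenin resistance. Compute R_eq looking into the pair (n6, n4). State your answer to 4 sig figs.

MNA unknowns: 6 node voltages V₁..V_6
R1: Y=0.009346 on G[4,6]
R2: Y=0.0001082 on G[5,3]
R3: Y=0.0006329 on G[4,0]
R4: Y=0.0001366 on G[3,1]
R5: Y=0.3759 on G[2,1]
R6: Y=0.0003106 on G[6,4]
R7: Y=0.0001025 on G[1,6]
R8: Y=0.0003333 on G[0,3]
R9: Y=0.7194 on G[2,4]
R10: Y=0.01351 on G[3,6]
R11: Y=0.1575 on G[2,3]
R12: Y=0.0007246 on G[1,0]
R13: Y=0.003968 on G[0,5]
Im: z[6]−=0.156, z[4]+=0.156
solve → V1=0.09002, V2=0.09230, V3=-0.4571, V4=0.2137, V5=-0.01213, V6=-6.880

R_eq = 45.47 Ω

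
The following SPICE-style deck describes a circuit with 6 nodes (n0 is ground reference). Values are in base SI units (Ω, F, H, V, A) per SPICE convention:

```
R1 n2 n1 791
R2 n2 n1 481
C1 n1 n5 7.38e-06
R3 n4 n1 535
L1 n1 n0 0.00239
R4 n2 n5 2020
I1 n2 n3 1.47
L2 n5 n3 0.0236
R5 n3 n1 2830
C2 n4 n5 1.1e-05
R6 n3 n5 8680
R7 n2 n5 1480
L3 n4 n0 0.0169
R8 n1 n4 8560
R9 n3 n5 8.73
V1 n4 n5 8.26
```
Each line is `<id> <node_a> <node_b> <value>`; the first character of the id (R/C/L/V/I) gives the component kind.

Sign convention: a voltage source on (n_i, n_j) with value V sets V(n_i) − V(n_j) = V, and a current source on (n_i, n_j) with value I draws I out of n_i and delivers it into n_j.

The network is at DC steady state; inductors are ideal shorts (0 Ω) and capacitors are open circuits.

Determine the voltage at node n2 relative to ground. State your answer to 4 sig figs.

-327.8 V

Apply KCL at each of the 5 non-ground nodes and solve the resulting linear system.
Node n1: branches {R1, R2, C1, R3, L1, R5, R8} → V_1 = 0.000
Node n2: branches {R1, R2, R4, I1, R7} → V_2 = -327.8
Node n3: branches {I1, L2, R5, R6, R9} → V_3 = -8.260
Node n4: branches {R3, C2, L3, R8, V1} → V_4 = 0.000
Node n5: branches {C1, R4, L2, C2, R6, R7, R9, V1} → V_5 = -8.260
Source currents: i(L1)=-1.099, i(L2)=-1.473, i(L3)=1.099, i(V1)=-1.099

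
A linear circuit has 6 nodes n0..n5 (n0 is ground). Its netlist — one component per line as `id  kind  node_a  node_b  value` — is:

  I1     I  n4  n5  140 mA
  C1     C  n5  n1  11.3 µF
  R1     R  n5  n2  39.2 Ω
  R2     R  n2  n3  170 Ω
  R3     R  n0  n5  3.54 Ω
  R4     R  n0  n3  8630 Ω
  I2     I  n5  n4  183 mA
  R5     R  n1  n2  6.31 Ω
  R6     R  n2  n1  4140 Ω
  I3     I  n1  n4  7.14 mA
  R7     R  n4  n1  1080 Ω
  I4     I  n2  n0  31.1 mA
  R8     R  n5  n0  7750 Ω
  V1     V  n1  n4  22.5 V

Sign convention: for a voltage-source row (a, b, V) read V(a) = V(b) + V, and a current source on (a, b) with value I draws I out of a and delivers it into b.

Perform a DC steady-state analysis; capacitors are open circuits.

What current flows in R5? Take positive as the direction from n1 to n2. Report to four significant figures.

0.04293 A

Element admittances at DC:
  I1: injects 0.14 A into n5 (from n4)
  Y(C1) = 0.000 S between n5,n1
  Y(R1) = 0.02551 S between n5,n2
  Y(R2) = 0.005882 S between n2,n3
  Y(R3) = 0.2825 S between n0,n5
  Y(R4) = 0.0001159 S between n0,n3
  I2: injects 0.183 A into n4 (from n5)
  Y(R5) = 0.1585 S between n1,n2
  Y(R6) = 0.0002415 S between n2,n1
  I3: injects 0.00714 A into n4 (from n1)
  Y(R7) = 0.0009259 S between n4,n1
  I4: injects 0.0311 A into n0 (from n2)
  Y(R8) = 0.0001290 S between n5,n0
  V1: constraint V(n1)−V(n4) = 22.5
Assemble and solve the 6×6 MNA system:
  V(n1)=0.6256  V(n2)=0.3547  V(n3)=0.3479  V(n4)=-21.87  V(n5)=-0.1102
  i(V1)=-0.07097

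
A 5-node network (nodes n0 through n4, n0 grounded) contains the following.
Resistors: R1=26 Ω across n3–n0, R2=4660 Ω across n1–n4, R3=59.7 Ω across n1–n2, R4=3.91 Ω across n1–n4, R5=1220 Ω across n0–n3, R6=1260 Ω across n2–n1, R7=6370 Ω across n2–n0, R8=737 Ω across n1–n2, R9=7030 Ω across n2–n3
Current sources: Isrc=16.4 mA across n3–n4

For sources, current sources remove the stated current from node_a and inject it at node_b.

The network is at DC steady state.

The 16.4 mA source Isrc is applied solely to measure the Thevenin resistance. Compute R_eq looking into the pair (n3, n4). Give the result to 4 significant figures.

Apply KCL at each of the 4 non-ground nodes and solve the resulting linear system.
Node n1: branches {R2, R3, R4, R6, R8} → V_1 = 55.57
Node n2: branches {R3, R6, R7, R8, R9} → V_2 = 54.70
Node n3: branches {R1, R5, R9, Isrc} → V_3 = -0.2186
Node n4: branches {R2, R4, Isrc} → V_4 = 55.63

R_eq = 3406. Ω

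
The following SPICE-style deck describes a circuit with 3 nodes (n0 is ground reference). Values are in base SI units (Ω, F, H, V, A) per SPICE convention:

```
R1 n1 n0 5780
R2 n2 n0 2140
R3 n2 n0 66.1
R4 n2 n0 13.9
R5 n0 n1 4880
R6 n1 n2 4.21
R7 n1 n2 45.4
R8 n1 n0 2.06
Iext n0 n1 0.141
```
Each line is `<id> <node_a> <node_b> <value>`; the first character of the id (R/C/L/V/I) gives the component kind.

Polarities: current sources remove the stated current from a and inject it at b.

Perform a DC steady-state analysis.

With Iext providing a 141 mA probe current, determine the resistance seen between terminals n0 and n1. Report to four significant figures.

Element admittances at DC:
  Y(R1) = 0.0001730 S between n1,n0
  Y(R2) = 0.0004673 S between n2,n0
  Y(R3) = 0.01513 S between n2,n0
  Y(R4) = 0.07194 S between n2,n0
  Y(R5) = 0.0002049 S between n0,n1
  Y(R6) = 0.2375 S between n1,n2
  Y(R7) = 0.02203 S between n1,n2
  Y(R8) = 0.4854 S between n1,n0
  Iext: injects 0.141 A into n1 (from n0)
Assemble and solve the 2×2 MNA system:
  V(n1)=0.2558  V(n2)=0.1913

R_eq = 1.814 Ω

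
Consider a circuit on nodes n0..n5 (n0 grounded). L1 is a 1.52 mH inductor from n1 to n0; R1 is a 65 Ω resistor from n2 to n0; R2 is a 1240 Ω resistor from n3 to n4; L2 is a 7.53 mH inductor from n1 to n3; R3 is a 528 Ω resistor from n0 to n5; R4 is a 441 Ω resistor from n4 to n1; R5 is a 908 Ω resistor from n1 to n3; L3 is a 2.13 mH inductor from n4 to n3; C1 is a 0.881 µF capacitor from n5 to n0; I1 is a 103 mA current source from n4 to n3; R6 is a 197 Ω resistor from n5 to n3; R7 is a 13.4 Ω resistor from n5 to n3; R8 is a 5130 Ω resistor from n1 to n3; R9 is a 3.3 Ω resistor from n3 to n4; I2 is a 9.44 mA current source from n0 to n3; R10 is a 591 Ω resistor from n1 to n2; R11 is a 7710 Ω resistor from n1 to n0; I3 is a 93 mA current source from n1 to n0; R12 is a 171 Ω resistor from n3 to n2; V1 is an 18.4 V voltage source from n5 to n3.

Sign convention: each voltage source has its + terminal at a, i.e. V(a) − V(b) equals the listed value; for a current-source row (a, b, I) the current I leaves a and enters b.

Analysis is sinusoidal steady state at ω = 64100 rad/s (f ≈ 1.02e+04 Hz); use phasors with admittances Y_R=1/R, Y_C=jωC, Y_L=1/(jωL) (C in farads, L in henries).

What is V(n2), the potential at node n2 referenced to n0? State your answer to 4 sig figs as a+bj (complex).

MNA unknowns: 5 node voltages V₁..V_5 plus 1 source current (V1)
L1: Y=0.000-0.01026j on G[1,0]
R1: Y=0.01538+0.000j on G[2,0]
R2: Y=0.0008065+0.000j on G[3,4]
L2: Y=0.000-0.002072j on G[1,3]
R3: Y=0.001894+0.000j on G[0,5]
R4: Y=0.002268+0.000j on G[4,1]
R5: Y=0.001101+0.000j on G[1,3]
L3: Y=0.000-0.007324j on G[4,3]
C1: Y=0.000+0.05647j on G[5,0]
I1: z[4]−=0.103, z[3]+=0.103
R6: Y=0.005076+0.000j on G[5,3]
R7: Y=0.07463+0.000j on G[5,3]
R8: Y=0.0001949+0.000j on G[1,3]
R9: Y=0.3030+0.000j on G[3,4]
I2: z[0]−=0.00944, z[3]+=0.00944
R10: Y=0.001692+0.000j on G[1,2]
R11: Y=0.0001297+0.000j on G[1,0]
I3: z[1]−=0.093, z[0]+=0.093
R12: Y=0.005848+0.000j on G[3,2]
V1: row V5−V3=18.4, i_V1 at 5,3
solve → V1=-7.274-11.07j, V2=-5.450-1.343j, V3=-19.26-2.062j, V4=-19.51-2.135j, V5=-0.8615-2.062j
aux → i_V1=-1.581+0.05256j

-5.450-1.343j V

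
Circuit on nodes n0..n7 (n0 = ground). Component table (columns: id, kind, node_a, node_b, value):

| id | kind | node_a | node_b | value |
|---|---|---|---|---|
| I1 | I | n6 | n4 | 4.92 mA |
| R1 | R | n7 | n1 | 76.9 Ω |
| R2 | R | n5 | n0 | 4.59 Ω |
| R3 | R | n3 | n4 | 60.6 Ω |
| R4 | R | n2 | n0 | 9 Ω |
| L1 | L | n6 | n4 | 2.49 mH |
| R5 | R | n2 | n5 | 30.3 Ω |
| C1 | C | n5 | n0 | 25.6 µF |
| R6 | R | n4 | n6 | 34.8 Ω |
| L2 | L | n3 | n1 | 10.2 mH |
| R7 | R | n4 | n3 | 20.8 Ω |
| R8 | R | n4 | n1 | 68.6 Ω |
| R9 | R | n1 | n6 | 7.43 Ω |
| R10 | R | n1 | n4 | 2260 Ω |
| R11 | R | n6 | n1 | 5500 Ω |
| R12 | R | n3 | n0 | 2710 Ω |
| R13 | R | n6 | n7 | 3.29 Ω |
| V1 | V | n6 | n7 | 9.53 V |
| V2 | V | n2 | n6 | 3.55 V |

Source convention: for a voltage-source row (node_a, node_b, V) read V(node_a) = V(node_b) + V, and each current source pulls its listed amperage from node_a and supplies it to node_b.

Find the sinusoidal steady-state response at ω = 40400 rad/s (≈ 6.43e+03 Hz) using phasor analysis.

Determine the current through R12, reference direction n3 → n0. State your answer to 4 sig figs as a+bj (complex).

MNA unknowns: 7 node voltages V₁..V_7 plus 2 source currents (V1, V2)
I1: z[6]−=0.00492, z[4]+=0.00492
R1: Y=0.01300+0.000j on G[7,1]
R2: Y=0.2179+0.000j on G[5,0]
R3: Y=0.01650+0.000j on G[3,4]
R4: Y=0.1111+0.000j on G[2,0]
L1: Y=0.000-0.009941j on G[6,4]
R5: Y=0.03300+0.000j on G[2,5]
C1: Y=0.000+1.034j on G[5,0]
R6: Y=0.02874+0.000j on G[4,6]
L2: Y=0.000-0.002427j on G[3,1]
R7: Y=0.04808+0.000j on G[4,3]
R8: Y=0.01458+0.000j on G[4,1]
R9: Y=0.1346+0.000j on G[1,6]
R10: Y=0.0004425+0.000j on G[1,4]
R11: Y=0.0001818+0.000j on G[6,1]
R12: Y=0.0003690+0.000j on G[3,0]
R13: Y=0.3040+0.000j on G[6,7]
V1: row V6−V7=9.53, i_V1 at 6,7
V2: row V2−V6=3.55, i_V2 at 2,6
solve → V1=-4.313-0.009612j, V2=0.009351-0.0001409j, V3=-3.646+0.02974j, V4=-3.666+0.004871j, V5=6.411e-05-0.0002829j, V6=-3.541-0.0001409j, V7=-13.07-0.0001409j
aux → i_V1=-3.011+0.0001232j, i_V2=-0.001346+1.097e-05j

-0.001346+1.097e-05j A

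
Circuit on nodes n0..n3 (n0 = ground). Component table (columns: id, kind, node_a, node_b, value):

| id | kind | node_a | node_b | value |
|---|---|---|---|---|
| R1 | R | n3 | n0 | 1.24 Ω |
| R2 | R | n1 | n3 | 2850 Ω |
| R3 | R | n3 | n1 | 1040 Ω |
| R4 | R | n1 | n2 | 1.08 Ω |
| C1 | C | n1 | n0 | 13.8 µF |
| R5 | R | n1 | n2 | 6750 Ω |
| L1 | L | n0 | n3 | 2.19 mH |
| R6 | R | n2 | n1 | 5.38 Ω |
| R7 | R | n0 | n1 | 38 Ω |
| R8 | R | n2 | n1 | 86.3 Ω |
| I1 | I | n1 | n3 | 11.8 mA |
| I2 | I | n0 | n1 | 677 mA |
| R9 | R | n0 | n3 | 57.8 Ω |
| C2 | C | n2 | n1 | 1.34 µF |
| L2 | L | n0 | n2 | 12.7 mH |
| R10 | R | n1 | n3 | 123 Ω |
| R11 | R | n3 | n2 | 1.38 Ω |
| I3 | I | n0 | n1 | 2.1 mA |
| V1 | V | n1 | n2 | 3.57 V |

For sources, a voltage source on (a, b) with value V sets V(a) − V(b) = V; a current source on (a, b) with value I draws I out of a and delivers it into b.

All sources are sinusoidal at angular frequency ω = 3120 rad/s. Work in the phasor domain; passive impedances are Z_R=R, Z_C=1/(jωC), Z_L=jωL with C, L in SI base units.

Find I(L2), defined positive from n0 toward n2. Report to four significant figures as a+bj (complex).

0.007992+0.03418j A

Apply KCL at each of the 3 non-ground nodes and solve the resulting linear system.
Node n1: branches {R2, R3, R4, C1, R5, R6, R7, R8, I1, I2, C2, R10, I3, V1} → V_1 = 4.924-0.3167j
Node n2: branches {R4, R5, R6, R8, C2, L2, R11, V1} → V_2 = 1.354-0.3167j
Node n3: branches {R1, R2, R3, L1, I1, R9, R10, R11} → V_3 = 0.6755-0.08577j
Source currents: i(V1)=-3.527-0.2164j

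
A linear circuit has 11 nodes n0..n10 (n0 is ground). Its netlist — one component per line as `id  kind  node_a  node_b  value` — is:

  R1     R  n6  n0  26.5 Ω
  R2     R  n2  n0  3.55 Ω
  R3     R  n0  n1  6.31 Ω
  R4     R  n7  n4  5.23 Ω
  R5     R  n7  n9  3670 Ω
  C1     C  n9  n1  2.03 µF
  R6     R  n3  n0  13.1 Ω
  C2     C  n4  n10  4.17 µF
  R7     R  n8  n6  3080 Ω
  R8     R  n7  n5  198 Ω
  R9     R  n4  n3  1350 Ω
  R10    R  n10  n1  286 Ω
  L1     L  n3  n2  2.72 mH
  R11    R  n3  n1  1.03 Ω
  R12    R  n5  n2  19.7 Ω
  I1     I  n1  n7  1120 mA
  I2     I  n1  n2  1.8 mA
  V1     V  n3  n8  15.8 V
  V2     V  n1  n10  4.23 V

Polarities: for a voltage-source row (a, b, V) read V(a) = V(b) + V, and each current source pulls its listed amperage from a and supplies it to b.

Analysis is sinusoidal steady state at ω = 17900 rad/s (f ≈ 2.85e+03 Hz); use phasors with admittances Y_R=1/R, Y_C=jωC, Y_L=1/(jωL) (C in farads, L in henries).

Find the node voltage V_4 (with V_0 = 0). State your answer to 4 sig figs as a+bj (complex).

-3.240-14.60j V

MNA unknowns: 10 node voltages V₁..V_10 plus 2 source currents (V1, V2)
R1: Y=0.03774+0.000j on G[6,0]
R2: Y=0.2817+0.000j on G[2,0]
R3: Y=0.1585+0.000j on G[0,1]
R4: Y=0.1912+0.000j on G[7,4]
R5: Y=0.0002725+0.000j on G[7,9]
C1: Y=0.000+0.03634j on G[9,1]
R6: Y=0.07634+0.000j on G[3,0]
C2: Y=0.000+0.07464j on G[4,10]
R7: Y=0.0003247+0.000j on G[8,6]
R8: Y=0.005051+0.000j on G[7,5]
R9: Y=0.0007407+0.000j on G[4,3]
R10: Y=0.003497+0.000j on G[10,1]
L1: Y=0.000-0.02054j on G[3,2]
R11: Y=0.9709+0.000j on G[3,1]
R12: Y=0.05076+0.000j on G[5,2]
I1: z[1]−=1.12, z[7]+=1.12
I2: z[1]−=0.0018, z[2]+=0.0018
V1: row V3−V8=15.8, i_V1 at 3,8
V2: row V1−V10=4.23, i_V2 at 1,10
solve → V1=-0.07384+0.2714j, V2=0.07994-0.2175j, V3=-0.07475+0.2380j, V4=-3.240-14.60j, V5=0.3038-1.487j, V6=-0.1354+0.002030j, V7=2.554-14.24j, V8=-15.87+0.2380j, V9=-0.1825+0.2509j, V10=-4.304+0.2714j
aux → i_V1=-0.005110+7.662e-05j, i_V2=-1.125-0.07938j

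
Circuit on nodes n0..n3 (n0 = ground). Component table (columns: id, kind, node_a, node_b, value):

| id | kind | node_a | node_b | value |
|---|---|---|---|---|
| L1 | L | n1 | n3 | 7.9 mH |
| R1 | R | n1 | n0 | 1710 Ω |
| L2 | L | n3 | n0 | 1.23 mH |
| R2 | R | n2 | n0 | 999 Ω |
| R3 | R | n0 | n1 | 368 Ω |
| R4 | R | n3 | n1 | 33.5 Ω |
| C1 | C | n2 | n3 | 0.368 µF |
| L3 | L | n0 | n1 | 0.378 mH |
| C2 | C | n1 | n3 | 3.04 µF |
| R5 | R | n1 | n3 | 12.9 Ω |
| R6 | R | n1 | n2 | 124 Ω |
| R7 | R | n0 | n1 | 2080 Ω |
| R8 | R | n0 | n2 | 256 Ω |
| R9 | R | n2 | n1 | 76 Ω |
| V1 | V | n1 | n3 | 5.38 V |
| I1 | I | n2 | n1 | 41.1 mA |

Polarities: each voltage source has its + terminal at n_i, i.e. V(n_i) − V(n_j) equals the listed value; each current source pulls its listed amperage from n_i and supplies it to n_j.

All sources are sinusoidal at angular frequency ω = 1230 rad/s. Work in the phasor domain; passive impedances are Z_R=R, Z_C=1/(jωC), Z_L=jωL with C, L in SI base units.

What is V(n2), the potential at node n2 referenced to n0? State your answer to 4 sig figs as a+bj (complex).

-0.5469-0.06242j V

Element admittances at ω=1230 rad/s:
  Y(L1) = 0.000-0.1029j S between n1,n3
  Y(R1) = 0.0005848+0.000j S between n1,n0
  Y(L2) = 0.000-0.6610j S between n3,n0
  Y(R2) = 0.001001+0.000j S between n2,n0
  Y(R3) = 0.002717+0.000j S between n0,n1
  Y(R4) = 0.02985+0.000j S between n3,n1
  Y(C1) = 0.000+0.0004526j S between n2,n3
  Y(L3) = 0.000-2.151j S between n0,n1
  Y(C2) = 0.000+0.003739j S between n1,n3
  Y(R5) = 0.07752+0.000j S between n1,n3
  Y(R6) = 0.008065+0.000j S between n1,n2
  Y(R7) = 0.0004808+0.000j S between n0,n1
  Y(R8) = 0.003906+0.000j S between n0,n2
  Y(R9) = 0.01316+0.000j S between n2,n1
  V1: constraint V(n1)−V(n3) = 5.38
  I1: injects 0.0411 A into n1 (from n2)
Assemble and solve the 4×4 MNA system:
  V(n1)=1.265-0.0007469j  V(n2)=-0.5469-0.06242j  V(n3)=-4.115-0.0007469j
  i(V1)=-0.5782+3.252j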